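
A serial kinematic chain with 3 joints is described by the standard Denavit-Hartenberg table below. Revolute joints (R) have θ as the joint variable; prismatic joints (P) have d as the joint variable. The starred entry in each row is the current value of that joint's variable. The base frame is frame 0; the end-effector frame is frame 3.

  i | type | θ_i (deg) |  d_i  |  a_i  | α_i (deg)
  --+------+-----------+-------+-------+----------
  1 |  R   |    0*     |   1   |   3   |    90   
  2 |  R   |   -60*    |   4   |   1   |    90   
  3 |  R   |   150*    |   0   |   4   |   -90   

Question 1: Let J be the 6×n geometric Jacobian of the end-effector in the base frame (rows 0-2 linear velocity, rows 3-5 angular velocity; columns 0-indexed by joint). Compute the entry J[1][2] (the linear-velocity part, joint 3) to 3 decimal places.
3.464

axis z_2 = (-0.8660,-0.0000,-0.5000); lever o_n−o_2 = (-1.7321,-2.0000,3.0000)
cross product → J_v[:, 2] = (-1.0000,3.4641,1.7321)
J_ω[:, 2] = z_2
entry J[1][2] = 3.4641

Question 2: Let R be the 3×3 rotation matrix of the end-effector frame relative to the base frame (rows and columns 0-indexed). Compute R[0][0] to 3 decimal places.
End-effector x-axis (col 0 of R) = (-0.4330,-0.5000,0.7500)
R[0][0] = -0.4330

-0.433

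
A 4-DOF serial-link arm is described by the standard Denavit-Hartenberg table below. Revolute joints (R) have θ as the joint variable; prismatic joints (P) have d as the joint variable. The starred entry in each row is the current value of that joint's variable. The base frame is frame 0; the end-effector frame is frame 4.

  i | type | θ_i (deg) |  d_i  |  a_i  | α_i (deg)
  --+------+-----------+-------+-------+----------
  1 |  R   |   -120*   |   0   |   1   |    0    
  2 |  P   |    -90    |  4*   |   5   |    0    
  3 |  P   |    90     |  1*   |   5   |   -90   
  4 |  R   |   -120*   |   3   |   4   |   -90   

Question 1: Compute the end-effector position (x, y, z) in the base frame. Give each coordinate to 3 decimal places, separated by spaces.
after link 1: o_1 = (-0.5000, -0.8660, 0.0000)
after link 2: o_2 = (-4.8301, 1.6340, 4.0000)
after link 3: o_3 = (-7.3301, -2.6962, 5.0000)
after link 4: o_4 = (-3.7321, -2.4641, 8.4641)

-3.732 -2.464 8.464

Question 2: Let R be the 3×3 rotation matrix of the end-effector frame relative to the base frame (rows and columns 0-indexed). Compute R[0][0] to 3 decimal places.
0.250

End-effector x-axis (col 0 of R) = (0.2500,0.4330,0.8660)
R[0][0] = 0.2500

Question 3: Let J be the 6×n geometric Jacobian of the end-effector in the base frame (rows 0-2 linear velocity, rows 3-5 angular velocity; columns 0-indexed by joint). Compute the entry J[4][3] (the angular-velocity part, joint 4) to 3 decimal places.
-0.500

axis z_3 = (0.8660,-0.5000,0.0000); lever o_n−o_3 = (3.5981,0.2321,3.4641)
cross product → J_v[:, 3] = (-1.7321,-3.0000,2.0000)
J_ω[:, 3] = z_3
entry J[4][3] = -0.5000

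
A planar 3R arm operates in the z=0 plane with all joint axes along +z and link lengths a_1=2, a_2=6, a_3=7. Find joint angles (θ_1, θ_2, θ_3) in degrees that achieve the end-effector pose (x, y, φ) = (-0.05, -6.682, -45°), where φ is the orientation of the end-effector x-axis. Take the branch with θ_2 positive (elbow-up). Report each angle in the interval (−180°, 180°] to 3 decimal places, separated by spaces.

98.211 120.005 96.784

wrist centre = target − a_3·(cos φ, sin φ) = (-4.9997, -1.7323)
cos θ_2 = (27.9982−2²−6²)/(2·2·6) = -0.5001; θ_2 = 120.0050° (elbow-up)
β = atan2(-1.7323,-4.9997) = -160.8904°; ψ = atan2(5.1959,-1.0005) = 100.8988°
θ_1 = β − ψ = -261.7892°
θ_3 = φ − θ_1 − θ_2 = 96.7842° (wrapped to (-180°,180°])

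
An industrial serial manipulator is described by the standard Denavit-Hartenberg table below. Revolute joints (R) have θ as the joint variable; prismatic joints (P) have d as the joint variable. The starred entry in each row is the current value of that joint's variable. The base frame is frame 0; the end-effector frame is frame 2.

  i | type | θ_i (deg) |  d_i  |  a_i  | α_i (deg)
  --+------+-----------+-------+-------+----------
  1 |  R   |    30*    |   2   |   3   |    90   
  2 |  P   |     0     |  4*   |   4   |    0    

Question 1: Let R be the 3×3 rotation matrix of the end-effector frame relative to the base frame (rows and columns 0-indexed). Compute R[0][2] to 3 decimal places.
0.500

End-effector z-axis (col 2 of R) = (0.5000,-0.8660,0.0000)
R[0][2] = 0.5000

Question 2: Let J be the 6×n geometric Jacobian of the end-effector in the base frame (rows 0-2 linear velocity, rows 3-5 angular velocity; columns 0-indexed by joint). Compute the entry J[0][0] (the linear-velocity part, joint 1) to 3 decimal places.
axis z_0 = ẑ; lever o_n−o_0 = (8.0622,0.0359,2.0000)
cross product → J_v[:, 0] = (-0.0359,8.0622,0.0000)
J_ω[:, 0] = z_0
entry J[0][0] = -0.0359

-0.036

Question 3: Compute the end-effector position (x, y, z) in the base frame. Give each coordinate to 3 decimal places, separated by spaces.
after link 1: o_1 = (2.5981, 1.5000, 2.0000)
after link 2: o_2 = (8.0622, 0.0359, 2.0000)

8.062 0.036 2.000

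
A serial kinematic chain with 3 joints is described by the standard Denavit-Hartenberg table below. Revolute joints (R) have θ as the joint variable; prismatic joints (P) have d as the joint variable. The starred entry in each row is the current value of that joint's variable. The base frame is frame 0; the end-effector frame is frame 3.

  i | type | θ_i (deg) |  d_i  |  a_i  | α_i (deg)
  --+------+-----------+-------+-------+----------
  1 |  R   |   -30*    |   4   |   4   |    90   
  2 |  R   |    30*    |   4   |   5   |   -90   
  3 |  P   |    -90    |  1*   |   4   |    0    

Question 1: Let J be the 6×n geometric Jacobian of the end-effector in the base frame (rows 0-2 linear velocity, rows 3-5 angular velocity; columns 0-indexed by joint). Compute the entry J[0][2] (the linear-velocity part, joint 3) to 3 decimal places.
-0.433

prismatic axis z_2 = (-0.4330,0.2500,0.8660)
J_v[:, 2] = z_2; J_ω[:, 2] = (0,0,0)
entry J[0][2] = -0.4330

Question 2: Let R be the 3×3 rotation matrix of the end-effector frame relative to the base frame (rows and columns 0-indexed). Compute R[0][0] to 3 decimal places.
-0.500

End-effector x-axis (col 0 of R) = (-0.5000,-0.8660,0.0000)
R[0][0] = -0.5000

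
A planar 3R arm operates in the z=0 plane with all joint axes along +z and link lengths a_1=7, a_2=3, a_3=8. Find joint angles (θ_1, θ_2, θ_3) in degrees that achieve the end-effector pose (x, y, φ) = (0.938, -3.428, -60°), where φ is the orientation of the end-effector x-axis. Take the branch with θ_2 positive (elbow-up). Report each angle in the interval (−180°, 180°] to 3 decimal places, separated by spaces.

wrist centre = target − a_3·(cos φ, sin φ) = (-3.0620, 3.5002)
cos θ_2 = (21.6273−7²−3²)/(2·7·3) = -0.8660; θ_2 = 149.9991° (elbow-up)
β = atan2(3.5002,-3.0620) = 131.1796°; ψ = atan2(1.5000,4.4019) = 18.8174°
θ_1 = β − ψ = 112.3622°
θ_3 = φ − θ_1 − θ_2 = 37.6387° (wrapped to (-180°,180°])

112.362 149.999 37.639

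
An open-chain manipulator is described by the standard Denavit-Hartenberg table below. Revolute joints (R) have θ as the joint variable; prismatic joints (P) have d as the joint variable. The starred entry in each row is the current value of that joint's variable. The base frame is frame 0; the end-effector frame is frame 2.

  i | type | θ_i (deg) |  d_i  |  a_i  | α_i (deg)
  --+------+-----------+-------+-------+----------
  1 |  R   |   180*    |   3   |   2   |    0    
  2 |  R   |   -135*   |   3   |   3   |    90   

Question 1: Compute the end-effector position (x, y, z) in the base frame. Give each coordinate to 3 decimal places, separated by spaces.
after link 1: o_1 = (-2.0000, 0.0000, 3.0000)
after link 2: o_2 = (0.1213, 2.1213, 6.0000)

0.121 2.121 6.000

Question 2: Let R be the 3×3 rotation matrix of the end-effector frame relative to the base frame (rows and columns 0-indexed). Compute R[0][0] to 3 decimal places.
End-effector x-axis (col 0 of R) = (0.7071,0.7071,0.0000)
R[0][0] = 0.7071

0.707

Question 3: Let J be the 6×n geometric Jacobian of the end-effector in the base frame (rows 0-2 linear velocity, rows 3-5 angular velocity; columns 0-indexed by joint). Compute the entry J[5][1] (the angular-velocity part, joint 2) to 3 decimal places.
1.000

axis z_1 = (0.0000,0.0000,1.0000); lever o_n−o_1 = (2.1213,2.1213,3.0000)
cross product → J_v[:, 1] = (-2.1213,2.1213,0.0000)
J_ω[:, 1] = z_1
entry J[5][1] = 1.0000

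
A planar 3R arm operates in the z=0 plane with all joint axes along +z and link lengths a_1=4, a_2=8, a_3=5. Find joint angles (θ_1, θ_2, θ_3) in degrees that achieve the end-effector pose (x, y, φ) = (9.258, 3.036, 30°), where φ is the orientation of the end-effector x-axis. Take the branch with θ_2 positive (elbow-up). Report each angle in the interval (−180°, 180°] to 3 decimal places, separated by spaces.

wrist centre = target − a_3·(cos φ, sin φ) = (4.9279, 0.5360)
cos θ_2 = (24.5712−4²−8²)/(2·4·8) = -0.8661; θ_2 = 150.0056° (elbow-up)
β = atan2(0.5360,4.9279) = 6.2076°; ψ = atan2(3.9993,-2.9286) = 126.2143°
θ_1 = β − ψ = -120.0067°
θ_3 = φ − θ_1 − θ_2 = 0.0011° (wrapped to (-180°,180°])

-120.007 150.006 0.001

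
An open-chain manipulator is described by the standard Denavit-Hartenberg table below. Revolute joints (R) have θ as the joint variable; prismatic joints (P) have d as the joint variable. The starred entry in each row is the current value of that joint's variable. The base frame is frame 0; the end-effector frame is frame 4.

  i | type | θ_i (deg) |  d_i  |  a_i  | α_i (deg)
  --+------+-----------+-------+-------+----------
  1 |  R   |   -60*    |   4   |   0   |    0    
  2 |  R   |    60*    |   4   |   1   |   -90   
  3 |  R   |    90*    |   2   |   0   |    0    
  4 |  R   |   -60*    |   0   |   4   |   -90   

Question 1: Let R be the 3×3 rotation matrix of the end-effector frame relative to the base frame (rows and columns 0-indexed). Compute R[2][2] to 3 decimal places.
-0.866

End-effector z-axis (col 2 of R) = (-0.5000,0.0000,-0.8660)
R[2][2] = -0.8660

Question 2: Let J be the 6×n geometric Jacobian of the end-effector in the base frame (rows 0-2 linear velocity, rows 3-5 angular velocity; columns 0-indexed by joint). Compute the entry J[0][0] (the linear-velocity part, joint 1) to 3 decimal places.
-2.000

axis z_0 = ẑ; lever o_n−o_0 = (4.4641,2.0000,6.0000)
cross product → J_v[:, 0] = (-2.0000,4.4641,0.0000)
J_ω[:, 0] = z_0
entry J[0][0] = -2.0000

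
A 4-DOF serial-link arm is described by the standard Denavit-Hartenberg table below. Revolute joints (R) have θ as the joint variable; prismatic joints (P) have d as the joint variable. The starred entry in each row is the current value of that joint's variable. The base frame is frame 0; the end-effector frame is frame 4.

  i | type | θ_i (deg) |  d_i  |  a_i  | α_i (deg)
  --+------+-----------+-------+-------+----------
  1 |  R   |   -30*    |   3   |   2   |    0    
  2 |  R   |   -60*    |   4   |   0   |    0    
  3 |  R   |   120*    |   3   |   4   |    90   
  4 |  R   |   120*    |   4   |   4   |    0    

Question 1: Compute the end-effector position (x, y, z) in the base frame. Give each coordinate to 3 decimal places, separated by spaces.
after link 1: o_1 = (1.7321, -1.0000, 3.0000)
after link 2: o_2 = (1.7321, -1.0000, 7.0000)
after link 3: o_3 = (5.1962, 1.0000, 10.0000)
after link 4: o_4 = (5.4641, -3.4641, 13.4641)

5.464 -3.464 13.464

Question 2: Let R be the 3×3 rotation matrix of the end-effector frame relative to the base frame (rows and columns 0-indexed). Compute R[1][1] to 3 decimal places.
-0.433

End-effector y-axis (col 1 of R) = (-0.7500,-0.4330,-0.5000)
R[1][1] = -0.4330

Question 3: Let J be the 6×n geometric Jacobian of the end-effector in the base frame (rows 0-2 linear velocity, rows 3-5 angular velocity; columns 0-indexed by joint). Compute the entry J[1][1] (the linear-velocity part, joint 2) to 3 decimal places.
axis z_1 = (0.0000,0.0000,1.0000); lever o_n−o_1 = (3.7321,-2.4641,10.4641)
cross product → J_v[:, 1] = (2.4641,3.7321,-0.0000)
J_ω[:, 1] = z_1
entry J[1][1] = 3.7321

3.732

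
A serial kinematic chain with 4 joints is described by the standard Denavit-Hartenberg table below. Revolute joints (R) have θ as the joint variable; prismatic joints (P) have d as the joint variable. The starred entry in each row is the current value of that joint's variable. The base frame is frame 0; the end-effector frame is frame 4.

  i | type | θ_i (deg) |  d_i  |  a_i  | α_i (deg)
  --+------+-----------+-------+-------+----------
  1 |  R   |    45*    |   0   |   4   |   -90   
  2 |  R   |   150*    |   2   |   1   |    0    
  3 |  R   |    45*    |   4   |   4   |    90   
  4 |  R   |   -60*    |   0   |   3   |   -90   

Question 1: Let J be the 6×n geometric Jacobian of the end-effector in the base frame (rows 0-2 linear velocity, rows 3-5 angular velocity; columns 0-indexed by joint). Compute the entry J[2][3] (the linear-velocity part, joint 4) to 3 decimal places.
axis z_3 = (-0.1830,-0.1830,-0.9659); lever o_n−o_3 = (0.8126,-2.8616,0.3882)
cross product → J_v[:, 3] = (-2.8352,-0.7139,0.6724)
J_ω[:, 3] = z_3
entry J[2][3] = 0.6724

0.672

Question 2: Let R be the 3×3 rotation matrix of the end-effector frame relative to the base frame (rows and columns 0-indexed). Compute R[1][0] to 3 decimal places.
End-effector x-axis (col 0 of R) = (0.2709,-0.9539,0.1294)
R[1][0] = -0.9539

-0.954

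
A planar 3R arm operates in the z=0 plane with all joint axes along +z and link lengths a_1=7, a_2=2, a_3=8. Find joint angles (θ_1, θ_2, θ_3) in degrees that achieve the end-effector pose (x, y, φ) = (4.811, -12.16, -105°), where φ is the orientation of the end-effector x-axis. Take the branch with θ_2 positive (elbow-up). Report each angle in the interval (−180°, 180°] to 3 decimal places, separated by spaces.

wrist centre = target − a_3·(cos φ, sin φ) = (6.8816, -4.4326)
cos θ_2 = (67.0036−7²−2²)/(2·7·2) = 0.5001; θ_2 = 59.9914° (elbow-up)
β = atan2(-4.4326,6.8816) = -32.7867°; ψ = atan2(1.7319,8.0003) = 12.2149°
θ_1 = β − ψ = -45.0016°
θ_3 = φ − θ_1 − θ_2 = -119.9898° (wrapped to (-180°,180°])

-45.002 59.991 -119.990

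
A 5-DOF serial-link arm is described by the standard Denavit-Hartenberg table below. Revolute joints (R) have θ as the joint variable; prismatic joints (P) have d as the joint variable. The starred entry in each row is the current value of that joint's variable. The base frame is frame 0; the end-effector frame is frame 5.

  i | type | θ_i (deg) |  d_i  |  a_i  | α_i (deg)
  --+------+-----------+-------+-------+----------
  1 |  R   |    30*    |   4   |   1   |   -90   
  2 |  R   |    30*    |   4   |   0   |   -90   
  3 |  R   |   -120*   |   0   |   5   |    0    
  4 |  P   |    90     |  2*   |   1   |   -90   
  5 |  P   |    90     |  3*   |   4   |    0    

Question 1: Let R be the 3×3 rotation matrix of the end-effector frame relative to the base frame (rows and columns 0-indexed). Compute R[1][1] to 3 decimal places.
End-effector y-axis (col 1 of R) = (-0.3995,-0.8080,0.4330)
R[1][1] = -0.8080

-0.808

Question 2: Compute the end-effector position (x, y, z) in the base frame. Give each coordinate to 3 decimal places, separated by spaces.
-1.484 6.339 5.799

after link 1: o_1 = (0.8660, 0.5000, 4.0000)
after link 2: o_2 = (-1.1340, 3.9641, 4.0000)
after link 3: o_3 = (-5.1740, 6.6316, 5.2500)
after link 4: o_4 = (-5.6405, 6.9396, 3.0849)
after link 5: o_5 = (-1.4845, 6.3391, 5.7990)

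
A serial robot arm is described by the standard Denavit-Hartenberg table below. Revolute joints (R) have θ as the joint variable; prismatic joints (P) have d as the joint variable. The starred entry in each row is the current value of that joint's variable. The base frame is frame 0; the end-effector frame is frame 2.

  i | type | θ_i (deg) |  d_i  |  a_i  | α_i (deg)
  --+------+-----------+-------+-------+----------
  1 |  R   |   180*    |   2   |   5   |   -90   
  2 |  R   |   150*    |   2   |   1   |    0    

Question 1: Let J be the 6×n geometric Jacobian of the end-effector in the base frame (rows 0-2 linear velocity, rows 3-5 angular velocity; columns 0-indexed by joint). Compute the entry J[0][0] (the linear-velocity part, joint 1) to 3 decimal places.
2.000

axis z_0 = ẑ; lever o_n−o_0 = (-4.1340,-2.0000,1.5000)
cross product → J_v[:, 0] = (2.0000,-4.1340,0.0000)
J_ω[:, 0] = z_0
entry J[0][0] = 2.0000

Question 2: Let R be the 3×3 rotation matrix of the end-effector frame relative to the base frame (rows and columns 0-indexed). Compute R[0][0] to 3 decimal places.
End-effector x-axis (col 0 of R) = (0.8660,-0.0000,-0.5000)
R[0][0] = 0.8660

0.866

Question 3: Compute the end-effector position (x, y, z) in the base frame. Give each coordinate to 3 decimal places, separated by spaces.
after link 1: o_1 = (-5.0000, 0.0000, 2.0000)
after link 2: o_2 = (-4.1340, -2.0000, 1.5000)

-4.134 -2.000 1.500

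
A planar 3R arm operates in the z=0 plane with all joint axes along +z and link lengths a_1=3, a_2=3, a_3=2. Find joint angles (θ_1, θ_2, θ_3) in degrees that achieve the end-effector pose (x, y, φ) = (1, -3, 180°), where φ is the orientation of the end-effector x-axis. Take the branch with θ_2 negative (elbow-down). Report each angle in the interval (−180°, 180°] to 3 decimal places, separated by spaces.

0.000 -90.000 -90.000

wrist centre = target − a_3·(cos φ, sin φ) = (3.0000, -3.0000)
cos θ_2 = (18.0000−3²−3²)/(2·3·3) = 0.0000; θ_2 = -90.0000° (elbow-down)
β = atan2(-3.0000,3.0000) = -45.0000°; ψ = atan2(-3.0000,3.0000) = -45.0000°
θ_1 = β − ψ = -0.0000°
θ_3 = φ − θ_1 − θ_2 = -90.0000° (wrapped to (-180°,180°])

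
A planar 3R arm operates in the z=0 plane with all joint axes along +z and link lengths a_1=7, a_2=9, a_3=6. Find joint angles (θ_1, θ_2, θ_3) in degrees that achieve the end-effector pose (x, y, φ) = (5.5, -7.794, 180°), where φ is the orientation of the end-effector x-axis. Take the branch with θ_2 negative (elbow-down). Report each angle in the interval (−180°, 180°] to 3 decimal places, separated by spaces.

wrist centre = target − a_3·(cos φ, sin φ) = (11.5000, -7.7940)
cos θ_2 = (192.9964−7²−9²)/(2·7·9) = 0.5000; θ_2 = -60.0019° (elbow-down)
β = atan2(-7.7940,11.5000) = -34.1270°; ψ = atan2(-7.7944,11.4997) = -34.1289°
θ_1 = β − ψ = 0.0019°
θ_3 = φ − θ_1 − θ_2 = -120.0000° (wrapped to (-180°,180°])

0.002 -60.002 -120.000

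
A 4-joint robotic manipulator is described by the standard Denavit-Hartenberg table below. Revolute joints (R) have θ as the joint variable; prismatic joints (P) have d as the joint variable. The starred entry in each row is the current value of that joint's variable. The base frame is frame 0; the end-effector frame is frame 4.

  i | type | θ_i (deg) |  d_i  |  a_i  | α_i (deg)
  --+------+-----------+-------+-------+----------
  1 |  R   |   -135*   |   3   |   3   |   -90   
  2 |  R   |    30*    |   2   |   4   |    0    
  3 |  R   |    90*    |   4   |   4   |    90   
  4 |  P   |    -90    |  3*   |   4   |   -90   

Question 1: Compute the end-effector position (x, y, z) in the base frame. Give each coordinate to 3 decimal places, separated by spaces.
-3.580 -6.408 -3.964

after link 1: o_1 = (-2.1213, -2.1213, 3.0000)
after link 2: o_2 = (-3.1566, -5.9850, 1.0000)
after link 3: o_3 = (1.0860, -7.3992, -2.4641)
after link 4: o_4 = (-3.5795, -6.4079, -3.9641)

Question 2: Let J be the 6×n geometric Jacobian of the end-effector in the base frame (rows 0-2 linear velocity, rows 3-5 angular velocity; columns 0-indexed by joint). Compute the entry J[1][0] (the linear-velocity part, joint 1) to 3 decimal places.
axis z_0 = ẑ; lever o_n−o_0 = (-3.5795,-6.4079,-3.9641)
cross product → J_v[:, 0] = (6.4079,-3.5795,0.0000)
J_ω[:, 0] = z_0
entry J[1][0] = -3.5795

-3.580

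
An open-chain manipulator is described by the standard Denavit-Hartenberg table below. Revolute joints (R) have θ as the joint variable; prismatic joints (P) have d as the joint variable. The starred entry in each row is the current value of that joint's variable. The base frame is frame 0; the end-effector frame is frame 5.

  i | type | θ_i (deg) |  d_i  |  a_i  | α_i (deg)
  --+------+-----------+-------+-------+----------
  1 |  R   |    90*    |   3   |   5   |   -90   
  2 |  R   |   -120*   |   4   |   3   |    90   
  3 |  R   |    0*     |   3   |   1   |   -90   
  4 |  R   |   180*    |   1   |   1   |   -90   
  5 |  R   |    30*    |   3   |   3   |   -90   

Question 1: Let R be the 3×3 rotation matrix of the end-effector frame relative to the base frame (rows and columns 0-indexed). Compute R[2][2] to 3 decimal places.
0.433

End-effector z-axis (col 2 of R) = (0.8660,-0.2500,0.4330)
R[2][2] = 0.4330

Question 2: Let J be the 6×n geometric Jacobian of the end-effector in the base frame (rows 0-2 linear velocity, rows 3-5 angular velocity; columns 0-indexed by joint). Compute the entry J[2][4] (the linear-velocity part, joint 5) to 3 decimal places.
axis z_4 = (-0.0000,-0.8660,-0.5000); lever o_n−o_4 = (1.5000,-1.2990,-3.7500)
cross product → J_v[:, 4] = (2.5981,-0.7500,1.2990)
J_ω[:, 4] = z_4
entry J[2][4] = 1.2990

1.299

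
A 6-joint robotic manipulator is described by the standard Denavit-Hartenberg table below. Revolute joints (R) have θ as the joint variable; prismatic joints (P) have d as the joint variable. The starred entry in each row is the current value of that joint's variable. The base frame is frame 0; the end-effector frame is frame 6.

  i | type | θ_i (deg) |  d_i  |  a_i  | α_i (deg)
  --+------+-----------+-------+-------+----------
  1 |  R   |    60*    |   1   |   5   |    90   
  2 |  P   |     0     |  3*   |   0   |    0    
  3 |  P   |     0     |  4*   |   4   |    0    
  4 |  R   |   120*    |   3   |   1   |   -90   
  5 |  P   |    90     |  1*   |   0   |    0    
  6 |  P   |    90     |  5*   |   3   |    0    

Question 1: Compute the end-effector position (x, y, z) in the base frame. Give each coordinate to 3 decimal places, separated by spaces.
11.062 -0.840 -3.732

after link 1: o_1 = (2.5000, 4.3301, 1.0000)
after link 2: o_2 = (5.0981, 2.8301, 1.0000)
after link 3: o_3 = (10.5622, 4.2942, 1.0000)
after link 4: o_4 = (12.9103, 2.3612, 1.8660)
after link 5: o_5 = (12.4772, 1.6112, 1.3660)
after link 6: o_6 = (11.0622, -0.8397, -3.7321)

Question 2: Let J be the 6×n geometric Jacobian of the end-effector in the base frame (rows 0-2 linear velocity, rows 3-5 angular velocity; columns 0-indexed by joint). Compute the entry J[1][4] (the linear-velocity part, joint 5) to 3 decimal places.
prismatic axis z_4 = (-0.4330,-0.7500,-0.5000)
J_v[:, 4] = z_4; J_ω[:, 4] = (0,0,0)
entry J[1][4] = -0.7500

-0.750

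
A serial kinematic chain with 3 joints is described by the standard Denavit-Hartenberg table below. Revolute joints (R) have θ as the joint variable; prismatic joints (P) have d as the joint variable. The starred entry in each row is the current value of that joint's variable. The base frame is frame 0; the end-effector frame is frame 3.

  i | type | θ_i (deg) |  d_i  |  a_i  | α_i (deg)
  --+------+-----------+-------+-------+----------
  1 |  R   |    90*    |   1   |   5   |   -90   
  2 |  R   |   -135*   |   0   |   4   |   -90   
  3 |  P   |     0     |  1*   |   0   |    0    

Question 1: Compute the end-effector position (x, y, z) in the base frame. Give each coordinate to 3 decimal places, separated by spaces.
0.000 2.879 4.536

after link 1: o_1 = (0.0000, 5.0000, 1.0000)
after link 2: o_2 = (0.0000, 2.1716, 3.8284)
after link 3: o_3 = (0.0000, 2.8787, 4.5355)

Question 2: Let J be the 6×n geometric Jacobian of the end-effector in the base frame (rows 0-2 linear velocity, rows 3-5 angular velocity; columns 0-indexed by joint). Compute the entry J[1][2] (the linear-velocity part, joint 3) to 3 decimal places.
0.707

prismatic axis z_2 = (0.0000,0.7071,0.7071)
J_v[:, 2] = z_2; J_ω[:, 2] = (0,0,0)
entry J[1][2] = 0.7071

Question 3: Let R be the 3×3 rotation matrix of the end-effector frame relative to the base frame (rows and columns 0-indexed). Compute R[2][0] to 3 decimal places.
End-effector x-axis (col 0 of R) = (0.0000,-0.7071,0.7071)
R[2][0] = 0.7071

0.707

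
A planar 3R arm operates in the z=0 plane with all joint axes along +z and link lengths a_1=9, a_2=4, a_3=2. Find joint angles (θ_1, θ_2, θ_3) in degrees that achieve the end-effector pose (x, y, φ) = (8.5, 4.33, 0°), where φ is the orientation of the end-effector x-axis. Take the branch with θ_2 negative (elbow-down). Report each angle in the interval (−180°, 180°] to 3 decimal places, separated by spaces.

wrist centre = target − a_3·(cos φ, sin φ) = (6.5000, 4.3300)
cos θ_2 = (60.9989−9²−4²)/(2·9·4) = -0.5000; θ_2 = -120.0010° (elbow-down)
β = atan2(4.3300,6.5000) = 33.6697°; ψ = atan2(-3.4641,6.9999) = -26.3295°
θ_1 = β − ψ = 59.9992°
θ_3 = φ − θ_1 − θ_2 = 60.0018° (wrapped to (-180°,180°])

59.999 -120.001 60.002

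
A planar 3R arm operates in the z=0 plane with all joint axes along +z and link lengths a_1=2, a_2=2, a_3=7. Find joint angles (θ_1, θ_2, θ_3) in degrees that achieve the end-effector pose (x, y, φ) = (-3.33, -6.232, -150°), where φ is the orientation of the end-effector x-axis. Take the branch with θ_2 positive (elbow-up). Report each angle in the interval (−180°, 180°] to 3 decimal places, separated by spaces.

wrist centre = target − a_3·(cos φ, sin φ) = (2.7322, -2.7320)
cos θ_2 = (14.9286−2²−2²)/(2·2·2) = 0.8661; θ_2 = 29.9940° (elbow-up)
β = atan2(-2.7320,2.7322) = -44.9981°; ψ = atan2(0.9998,3.7322) = 14.9970°
θ_1 = β − ψ = -59.9952°
θ_3 = φ − θ_1 − θ_2 = -119.9989° (wrapped to (-180°,180°])

-59.995 29.994 -119.999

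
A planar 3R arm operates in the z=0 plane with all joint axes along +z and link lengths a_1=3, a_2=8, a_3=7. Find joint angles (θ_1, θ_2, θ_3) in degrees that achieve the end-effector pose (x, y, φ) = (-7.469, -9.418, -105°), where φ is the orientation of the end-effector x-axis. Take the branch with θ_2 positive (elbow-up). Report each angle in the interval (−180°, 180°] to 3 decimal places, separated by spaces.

wrist centre = target − a_3·(cos φ, sin φ) = (-5.6573, -2.6565)
cos θ_2 = (39.0618−3²−8²)/(2·3·8) = -0.7070; θ_2 = 134.9951° (elbow-up)
β = atan2(-2.6565,-5.6573) = -154.8464°; ψ = atan2(5.6573,-2.6564) = 115.1522°
θ_1 = β − ψ = -269.9985°
θ_3 = φ − θ_1 − θ_2 = 30.0034° (wrapped to (-180°,180°])

90.001 134.995 30.003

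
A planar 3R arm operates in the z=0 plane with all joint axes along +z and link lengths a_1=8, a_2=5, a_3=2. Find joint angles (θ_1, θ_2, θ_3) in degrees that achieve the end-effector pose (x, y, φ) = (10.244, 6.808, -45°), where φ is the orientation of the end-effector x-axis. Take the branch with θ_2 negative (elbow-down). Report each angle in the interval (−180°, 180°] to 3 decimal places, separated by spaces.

wrist centre = target − a_3·(cos φ, sin φ) = (8.8298, 8.2222)
cos θ_2 = (145.5699−8²−5²)/(2·8·5) = 0.7071; θ_2 = -44.9986° (elbow-down)
β = atan2(8.2222,8.8298) = 42.9594°; ψ = atan2(-3.5354,11.5356) = -17.0393°
θ_1 = β − ψ = 59.9987°
θ_3 = φ − θ_1 − θ_2 = -60.0001° (wrapped to (-180°,180°])

59.999 -44.999 -60.000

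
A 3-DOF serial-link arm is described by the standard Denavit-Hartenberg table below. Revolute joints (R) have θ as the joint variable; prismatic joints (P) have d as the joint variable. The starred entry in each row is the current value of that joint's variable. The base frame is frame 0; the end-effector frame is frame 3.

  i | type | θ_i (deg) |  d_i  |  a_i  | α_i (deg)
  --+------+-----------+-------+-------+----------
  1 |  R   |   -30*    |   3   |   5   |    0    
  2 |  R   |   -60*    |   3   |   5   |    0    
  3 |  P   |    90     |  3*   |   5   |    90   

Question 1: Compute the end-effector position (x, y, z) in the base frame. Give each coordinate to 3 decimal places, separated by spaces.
9.330 -7.500 9.000

after link 1: o_1 = (4.3301, -2.5000, 3.0000)
after link 2: o_2 = (4.3301, -7.5000, 6.0000)
after link 3: o_3 = (9.3301, -7.5000, 9.0000)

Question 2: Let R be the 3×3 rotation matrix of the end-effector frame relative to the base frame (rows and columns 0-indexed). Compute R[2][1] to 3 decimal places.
1.000

End-effector y-axis (col 1 of R) = (-0.0000,0.0000,1.0000)
R[2][1] = 1.0000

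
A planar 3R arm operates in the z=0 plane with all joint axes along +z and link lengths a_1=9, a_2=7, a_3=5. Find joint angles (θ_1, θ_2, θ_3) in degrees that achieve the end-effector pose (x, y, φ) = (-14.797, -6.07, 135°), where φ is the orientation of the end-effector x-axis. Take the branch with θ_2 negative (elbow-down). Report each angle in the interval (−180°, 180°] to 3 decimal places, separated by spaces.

wrist centre = target − a_3·(cos φ, sin φ) = (-11.2615, -9.6055)
cos θ_2 = (219.0869−9²−7²)/(2·9·7) = 0.7070; θ_2 = -45.0055° (elbow-down)
β = atan2(-9.6055,-11.2615) = -139.5373°; ψ = atan2(-4.9502,13.9493) = -19.5384°
θ_1 = β − ψ = -119.9989°
θ_3 = φ − θ_1 − θ_2 = -59.9956° (wrapped to (-180°,180°])

-119.999 -45.006 -59.996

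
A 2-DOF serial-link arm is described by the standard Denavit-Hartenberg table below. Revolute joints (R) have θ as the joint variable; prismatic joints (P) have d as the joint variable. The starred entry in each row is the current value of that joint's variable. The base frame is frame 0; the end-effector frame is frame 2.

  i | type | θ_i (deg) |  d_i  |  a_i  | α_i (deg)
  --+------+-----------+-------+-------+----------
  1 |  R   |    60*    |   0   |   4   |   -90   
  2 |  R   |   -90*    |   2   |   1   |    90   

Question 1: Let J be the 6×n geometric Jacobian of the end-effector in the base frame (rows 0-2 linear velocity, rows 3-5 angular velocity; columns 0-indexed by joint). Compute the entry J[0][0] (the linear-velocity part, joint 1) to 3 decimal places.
-4.464

axis z_0 = ẑ; lever o_n−o_0 = (0.2679,4.4641,1.0000)
cross product → J_v[:, 0] = (-4.4641,0.2679,0.0000)
J_ω[:, 0] = z_0
entry J[0][0] = -4.4641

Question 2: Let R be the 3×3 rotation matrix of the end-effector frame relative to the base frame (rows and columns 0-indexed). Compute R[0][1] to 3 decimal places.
End-effector y-axis (col 1 of R) = (-0.8660,0.5000,0.0000)
R[0][1] = -0.8660

-0.866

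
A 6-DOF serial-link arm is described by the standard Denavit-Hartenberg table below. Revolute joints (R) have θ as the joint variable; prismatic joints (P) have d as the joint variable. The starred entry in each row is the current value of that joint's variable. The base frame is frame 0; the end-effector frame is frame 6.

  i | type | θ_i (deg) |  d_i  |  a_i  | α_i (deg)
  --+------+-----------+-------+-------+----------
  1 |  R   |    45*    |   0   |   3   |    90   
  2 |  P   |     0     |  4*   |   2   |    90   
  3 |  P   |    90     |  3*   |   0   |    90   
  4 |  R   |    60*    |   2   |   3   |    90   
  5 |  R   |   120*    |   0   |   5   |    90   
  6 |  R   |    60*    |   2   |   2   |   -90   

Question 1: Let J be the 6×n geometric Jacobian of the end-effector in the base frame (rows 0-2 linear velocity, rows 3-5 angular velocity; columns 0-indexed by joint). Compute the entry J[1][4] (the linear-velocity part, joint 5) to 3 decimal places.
1.294

axis z_4 = (0.6124,-0.6124,0.5000); lever o_n−o_4 = (4.9937,3.7690,1.9641)
cross product → J_v[:, 4] = (-3.0872,1.2941,5.3660)
J_ω[:, 4] = z_4
entry J[1][4] = 1.2941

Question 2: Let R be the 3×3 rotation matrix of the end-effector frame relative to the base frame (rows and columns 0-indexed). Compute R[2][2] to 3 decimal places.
End-effector z-axis (col 2 of R) = (-0.0711,-0.9896,-0.1250)
R[2][2] = -0.1250

-0.125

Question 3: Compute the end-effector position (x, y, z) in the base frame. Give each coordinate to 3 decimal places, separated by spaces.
after link 1: o_1 = (2.1213, 2.1213, 0.0000)
after link 2: o_2 = (6.3640, 0.7071, 0.0000)
after link 3: o_3 = (6.3640, 0.7071, -3.0000)
after link 4: o_4 = (8.8388, 1.0607, -5.5981)
after link 5: o_5 = (11.0168, 5.0064, -3.4330)
after link 6: o_6 = (13.8325, 4.8296, -3.6340)

13.833 4.830 -3.634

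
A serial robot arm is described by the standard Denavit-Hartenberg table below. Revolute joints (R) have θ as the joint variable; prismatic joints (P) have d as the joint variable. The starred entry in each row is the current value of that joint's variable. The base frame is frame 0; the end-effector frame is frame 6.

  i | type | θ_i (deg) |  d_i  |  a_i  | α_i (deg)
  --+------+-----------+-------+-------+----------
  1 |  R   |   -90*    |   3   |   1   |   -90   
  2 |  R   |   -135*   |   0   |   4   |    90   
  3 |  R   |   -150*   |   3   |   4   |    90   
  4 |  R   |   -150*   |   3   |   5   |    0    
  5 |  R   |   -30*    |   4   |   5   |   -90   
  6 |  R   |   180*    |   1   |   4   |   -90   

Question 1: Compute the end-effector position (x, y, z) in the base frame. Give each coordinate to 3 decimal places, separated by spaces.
6.727 -0.185 4.522

after link 1: o_1 = (0.0000, -1.0000, 3.0000)
after link 2: o_2 = (-0.0000, 1.8284, 5.8284)
after link 3: o_3 = (-2.0000, 1.5003, 1.2576)
after link 4: o_4 = (2.7631, 1.3235, 4.6164)
after link 5: o_5 = (8.7272, 2.9711, 6.2640)
after link 6: o_6 = (6.7272, -0.1855, 4.5216)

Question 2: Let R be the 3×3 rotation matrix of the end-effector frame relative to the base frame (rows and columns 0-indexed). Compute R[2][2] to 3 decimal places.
-0.354

End-effector z-axis (col 2 of R) = (0.8660,-0.3536,-0.3536)
R[2][2] = -0.3536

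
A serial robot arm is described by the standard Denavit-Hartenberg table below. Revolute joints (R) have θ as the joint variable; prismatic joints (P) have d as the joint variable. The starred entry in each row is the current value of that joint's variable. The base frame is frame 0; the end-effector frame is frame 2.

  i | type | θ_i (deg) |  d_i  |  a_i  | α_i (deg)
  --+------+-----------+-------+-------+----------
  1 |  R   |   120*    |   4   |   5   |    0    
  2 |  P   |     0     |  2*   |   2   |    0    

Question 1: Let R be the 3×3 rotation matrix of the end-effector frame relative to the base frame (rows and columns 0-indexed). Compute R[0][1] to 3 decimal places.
-0.866

End-effector y-axis (col 1 of R) = (-0.8660,-0.5000,0.0000)
R[0][1] = -0.8660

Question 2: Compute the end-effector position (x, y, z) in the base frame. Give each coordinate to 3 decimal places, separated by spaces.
-3.500 6.062 6.000

after link 1: o_1 = (-2.5000, 4.3301, 4.0000)
after link 2: o_2 = (-3.5000, 6.0622, 6.0000)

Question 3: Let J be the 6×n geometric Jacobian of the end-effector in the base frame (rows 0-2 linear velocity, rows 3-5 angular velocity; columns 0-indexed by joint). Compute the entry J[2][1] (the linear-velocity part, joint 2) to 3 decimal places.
prismatic axis z_1 = (0.0000,0.0000,1.0000)
J_v[:, 1] = z_1; J_ω[:, 1] = (0,0,0)
entry J[2][1] = 1.0000

1.000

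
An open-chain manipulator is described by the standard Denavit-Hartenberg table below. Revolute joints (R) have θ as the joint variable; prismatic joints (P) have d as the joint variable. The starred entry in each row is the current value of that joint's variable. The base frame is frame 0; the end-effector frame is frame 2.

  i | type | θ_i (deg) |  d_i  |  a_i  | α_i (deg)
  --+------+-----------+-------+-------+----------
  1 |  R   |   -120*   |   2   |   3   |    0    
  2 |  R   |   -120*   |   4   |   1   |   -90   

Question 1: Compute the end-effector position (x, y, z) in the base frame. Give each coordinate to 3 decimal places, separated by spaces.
-2.000 -1.732 6.000

after link 1: o_1 = (-1.5000, -2.5981, 2.0000)
after link 2: o_2 = (-2.0000, -1.7321, 6.0000)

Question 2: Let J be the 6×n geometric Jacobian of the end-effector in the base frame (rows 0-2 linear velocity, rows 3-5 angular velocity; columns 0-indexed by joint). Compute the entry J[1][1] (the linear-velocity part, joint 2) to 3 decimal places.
axis z_1 = (0.0000,0.0000,1.0000); lever o_n−o_1 = (-0.5000,0.8660,4.0000)
cross product → J_v[:, 1] = (-0.8660,-0.5000,0.0000)
J_ω[:, 1] = z_1
entry J[1][1] = -0.5000

-0.500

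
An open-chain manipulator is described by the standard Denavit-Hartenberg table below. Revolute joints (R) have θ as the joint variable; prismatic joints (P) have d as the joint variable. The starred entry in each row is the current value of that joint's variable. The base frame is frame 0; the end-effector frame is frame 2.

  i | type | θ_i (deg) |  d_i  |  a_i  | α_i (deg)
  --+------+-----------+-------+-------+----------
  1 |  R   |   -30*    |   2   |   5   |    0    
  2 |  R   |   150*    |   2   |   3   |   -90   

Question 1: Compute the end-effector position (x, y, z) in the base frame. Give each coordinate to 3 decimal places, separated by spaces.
after link 1: o_1 = (4.3301, -2.5000, 2.0000)
after link 2: o_2 = (2.8301, 0.0981, 4.0000)

2.830 0.098 4.000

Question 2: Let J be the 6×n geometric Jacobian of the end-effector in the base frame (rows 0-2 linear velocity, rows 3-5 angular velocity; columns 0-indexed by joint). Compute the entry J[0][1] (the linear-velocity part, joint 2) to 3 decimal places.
-2.598

axis z_1 = (0.0000,0.0000,1.0000); lever o_n−o_1 = (-1.5000,2.5981,2.0000)
cross product → J_v[:, 1] = (-2.5981,-1.5000,0.0000)
J_ω[:, 1] = z_1
entry J[0][1] = -2.5981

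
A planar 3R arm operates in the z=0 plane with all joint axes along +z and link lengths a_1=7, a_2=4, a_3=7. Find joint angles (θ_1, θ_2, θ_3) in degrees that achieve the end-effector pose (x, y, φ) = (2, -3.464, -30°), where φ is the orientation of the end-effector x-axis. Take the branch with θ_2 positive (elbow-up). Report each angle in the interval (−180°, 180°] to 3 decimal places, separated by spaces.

149.999 150.000 30.001

wrist centre = target − a_3·(cos φ, sin φ) = (-4.0622, 0.0360)
cos θ_2 = (16.5026−7²−4²)/(2·7·4) = -0.8660; θ_2 = 150.0000° (elbow-up)
β = atan2(0.0360,-4.0622) = 179.4922°; ψ = atan2(2.0000,3.5359) = 29.4937°
θ_1 = β − ψ = 149.9986°
θ_3 = φ − θ_1 − θ_2 = 30.0015° (wrapped to (-180°,180°])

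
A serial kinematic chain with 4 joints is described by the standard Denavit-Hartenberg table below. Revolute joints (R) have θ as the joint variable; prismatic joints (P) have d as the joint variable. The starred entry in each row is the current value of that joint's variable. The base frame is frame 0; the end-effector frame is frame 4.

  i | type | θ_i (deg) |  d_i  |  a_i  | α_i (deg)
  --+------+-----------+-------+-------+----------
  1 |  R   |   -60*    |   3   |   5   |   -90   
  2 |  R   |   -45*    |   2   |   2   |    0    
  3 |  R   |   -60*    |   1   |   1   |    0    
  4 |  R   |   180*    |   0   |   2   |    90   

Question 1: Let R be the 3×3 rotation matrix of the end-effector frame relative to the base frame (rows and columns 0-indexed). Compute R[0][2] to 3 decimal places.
End-effector z-axis (col 2 of R) = (0.4830,-0.8365,0.2588)
R[0][2] = 0.4830

0.483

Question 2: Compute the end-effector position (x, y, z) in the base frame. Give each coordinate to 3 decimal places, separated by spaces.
after link 1: o_1 = (2.5000, -4.3301, 3.0000)
after link 2: o_2 = (4.9392, -4.5549, 4.4142)
after link 3: o_3 = (5.6758, -3.8307, 5.3801)
after link 4: o_4 = (5.9346, -4.2790, 3.4483)

5.935 -4.279 3.448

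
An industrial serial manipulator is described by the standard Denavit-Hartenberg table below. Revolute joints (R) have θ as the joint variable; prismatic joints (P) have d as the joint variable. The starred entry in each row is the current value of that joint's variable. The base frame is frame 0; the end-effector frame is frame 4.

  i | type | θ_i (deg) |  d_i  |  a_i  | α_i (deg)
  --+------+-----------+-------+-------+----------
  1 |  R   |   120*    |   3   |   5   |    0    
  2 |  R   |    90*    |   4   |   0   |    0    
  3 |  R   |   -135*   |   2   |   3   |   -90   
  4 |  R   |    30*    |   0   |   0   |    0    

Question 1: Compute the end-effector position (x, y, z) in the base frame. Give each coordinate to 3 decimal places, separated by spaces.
-1.724 7.228 9.000

after link 1: o_1 = (-2.5000, 4.3301, 3.0000)
after link 2: o_2 = (-2.5000, 4.3301, 7.0000)
after link 3: o_3 = (-1.7235, 7.2279, 9.0000)
after link 4: o_4 = (-1.7235, 7.2279, 9.0000)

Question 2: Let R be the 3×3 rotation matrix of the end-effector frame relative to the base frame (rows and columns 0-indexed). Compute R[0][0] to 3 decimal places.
End-effector x-axis (col 0 of R) = (0.2241,0.8365,-0.5000)
R[0][0] = 0.2241

0.224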